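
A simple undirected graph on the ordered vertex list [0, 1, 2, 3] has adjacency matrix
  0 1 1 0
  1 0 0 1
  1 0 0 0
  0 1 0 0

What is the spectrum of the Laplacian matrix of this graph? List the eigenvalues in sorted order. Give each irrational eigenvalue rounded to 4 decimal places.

[0, 0.5858, 2, 3.4142]

With the vertex order [0, 1, 2, 3], the degrees are [2, 2, 1, 1], giving D = diag(2, 2, 1, 1) and L = D - A. The multiplicity of 0 as a Laplacian eigenvalue equals the number of connected components. There is one zero in the spectrum, matching the 1 component.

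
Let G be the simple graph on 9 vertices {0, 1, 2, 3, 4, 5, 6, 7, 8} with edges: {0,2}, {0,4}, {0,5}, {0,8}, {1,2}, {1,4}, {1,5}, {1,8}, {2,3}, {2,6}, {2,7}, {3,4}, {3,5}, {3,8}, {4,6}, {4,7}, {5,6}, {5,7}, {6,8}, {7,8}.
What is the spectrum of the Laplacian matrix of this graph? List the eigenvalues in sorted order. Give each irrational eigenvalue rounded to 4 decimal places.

Reading degrees in the order [0, 1, 2, 3, 4, 5, 6, 7, 8] gives [4, 4, 5, 4, 5, 5, 4, 4, 5]; set D = diag(4, 4, 5, 4, 5, 5, 4, 4, 5) and form L = D - A. The multiplicity of 0 as a Laplacian eigenvalue equals the number of connected components.

[0, 4, 4, 4, 4, 5, 5, 5, 9]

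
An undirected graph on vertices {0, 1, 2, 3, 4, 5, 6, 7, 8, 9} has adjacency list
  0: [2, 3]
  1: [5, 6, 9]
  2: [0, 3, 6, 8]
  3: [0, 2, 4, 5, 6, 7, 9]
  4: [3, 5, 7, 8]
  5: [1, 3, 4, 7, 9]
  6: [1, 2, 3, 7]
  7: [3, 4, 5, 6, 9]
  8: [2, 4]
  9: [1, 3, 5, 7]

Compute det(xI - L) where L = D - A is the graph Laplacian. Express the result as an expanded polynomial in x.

x^10 - 40x^9 + 690x^8 - 6722x^7 + 40649x^6 - 157736x^5 + 391330x^4 - 596032x^3 + 503486x^2 - 179100x

With the vertex order [0, 1, 2, 3, 4, 5, 6, 7, 8, 9], the degrees are [2, 3, 4, 7, 4, 5, 4, 5, 2, 4], giving D = diag(2, 3, 4, 7, 4, 5, 4, 5, 2, 4) and L = D - A. Computing det(xI - L) by cofactor expansion (or equivalently via sum-over-permutations) gives x^10 - 40x^9 + 690x^8 - 6722x^7 + 40649x^6 - 157736x^5 + 391330x^4 - 596032x^3 + 503486x^2 - 179100x. The coefficient of x^9 equals -trace(L) = -40, matching the sum of degrees. The largest eigenvalue, 8.1795, is at most the vertex count 10. By the matrix-tree theorem the graph has (1/10) * product of the nonzero eigenvalues = 17910 spanning trees.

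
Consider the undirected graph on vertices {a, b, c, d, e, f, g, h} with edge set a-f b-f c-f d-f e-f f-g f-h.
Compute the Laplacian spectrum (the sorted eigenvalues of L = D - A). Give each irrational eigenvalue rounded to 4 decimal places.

Reading degrees in the order [a, b, c, d, e, f, g, h] gives [1, 1, 1, 1, 1, 7, 1, 1]; set D = diag(1, 1, 1, 1, 1, 7, 1, 1) and form L = D - A. L is symmetric positive semidefinite, so every eigenvalue is real and nonnegative. The single zero eigenvalue shows the graph is connected. The eigenvalues sum to 14, which equals trace(L) = 2|E|.

[0, 1, 1, 1, 1, 1, 1, 8]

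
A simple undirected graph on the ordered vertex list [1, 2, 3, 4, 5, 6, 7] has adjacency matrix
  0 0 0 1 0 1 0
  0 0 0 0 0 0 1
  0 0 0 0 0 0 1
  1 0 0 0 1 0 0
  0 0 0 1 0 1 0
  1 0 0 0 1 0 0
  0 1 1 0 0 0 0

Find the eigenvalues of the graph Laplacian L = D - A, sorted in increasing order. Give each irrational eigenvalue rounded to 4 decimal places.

Reading degrees in the order [1, 2, 3, 4, 5, 6, 7] gives [2, 1, 1, 2, 2, 2, 2]; set D = diag(2, 1, 1, 2, 2, 2, 2) and form L = D - A. Since every row of L sums to 0, the all-ones vector is in the kernel and 0 is an eigenvalue. The 2 zero eigenvalues correspond to the 2 connected components.

[0, 0, 1, 2, 2, 3, 4]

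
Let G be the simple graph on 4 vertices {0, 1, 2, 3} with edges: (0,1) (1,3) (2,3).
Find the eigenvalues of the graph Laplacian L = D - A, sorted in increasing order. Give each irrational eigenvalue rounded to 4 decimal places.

With the vertex order [0, 1, 2, 3], the degrees are [1, 2, 1, 2], giving D = diag(1, 2, 1, 2) and L = D - A. Diagonalising L (or applying a numerical eigensolver to the 4x4 matrix) gives the spectrum above. By the matrix-tree theorem the graph has (1/4) * product of the nonzero eigenvalues = 1 spanning tree.

[0, 0.5858, 2, 3.4142]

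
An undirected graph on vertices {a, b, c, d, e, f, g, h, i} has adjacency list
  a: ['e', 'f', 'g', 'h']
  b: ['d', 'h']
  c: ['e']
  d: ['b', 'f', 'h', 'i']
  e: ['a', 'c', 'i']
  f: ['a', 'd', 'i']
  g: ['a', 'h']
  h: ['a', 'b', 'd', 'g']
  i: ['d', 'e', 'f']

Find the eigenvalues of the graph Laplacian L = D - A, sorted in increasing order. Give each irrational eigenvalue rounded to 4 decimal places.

[0, 0.6154, 1.4471, 1.6398, 3.1076, 3.5984, 4.3910, 5.2656, 5.9350]

Each diagonal entry of L is the vertex degree and each off-diagonal entry is -1 where an edge is present, 0 otherwise; in the order [a, b, c, d, e, f, g, h, i] the diagonal is [4, 2, 1, 4, 3, 3, 2, 4, 3]. L is symmetric positive semidefinite, so every eigenvalue is real and nonnegative. By the matrix-tree theorem the graph has (1/9) * product of the nonzero eigenvalues = 249 spanning trees.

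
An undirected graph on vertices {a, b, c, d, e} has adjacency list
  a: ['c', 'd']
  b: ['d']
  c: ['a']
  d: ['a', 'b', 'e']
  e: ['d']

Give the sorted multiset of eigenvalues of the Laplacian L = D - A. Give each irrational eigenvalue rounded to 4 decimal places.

[0, 0.5188, 1, 2.3111, 4.1701]

Reading degrees in the order [a, b, c, d, e] gives [2, 1, 1, 3, 1]; set D = diag(2, 1, 1, 3, 1) and form L = D - A. The multiplicity of 0 as a Laplacian eigenvalue equals the number of connected components.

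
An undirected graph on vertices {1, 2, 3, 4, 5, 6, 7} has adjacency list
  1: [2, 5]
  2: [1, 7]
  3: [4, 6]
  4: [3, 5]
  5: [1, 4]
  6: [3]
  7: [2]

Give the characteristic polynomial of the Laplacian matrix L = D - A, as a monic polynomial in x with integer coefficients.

Each diagonal entry of L is the vertex degree and each off-diagonal entry is -1 where an edge is present, 0 otherwise; in the order [1, 2, 3, 4, 5, 6, 7] the diagonal is [2, 2, 2, 2, 2, 1, 1]. Computing det(xI - L) by cofactor expansion (or equivalently via sum-over-permutations) gives x^7 - 12x^6 + 55x^5 - 120x^4 + 126x^3 - 56x^2 + 7x. The constant term is 0 because L is singular (the all-ones vector lies in its kernel).

x^7 - 12x^6 + 55x^5 - 120x^4 + 126x^3 - 56x^2 + 7x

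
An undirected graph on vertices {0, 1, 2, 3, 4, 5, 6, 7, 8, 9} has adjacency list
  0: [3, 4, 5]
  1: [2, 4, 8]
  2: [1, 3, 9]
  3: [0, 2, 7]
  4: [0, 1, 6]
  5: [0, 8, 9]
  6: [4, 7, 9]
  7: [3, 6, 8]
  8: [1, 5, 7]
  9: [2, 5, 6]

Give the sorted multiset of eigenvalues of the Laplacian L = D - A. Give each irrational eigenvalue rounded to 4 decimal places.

[0, 2, 2, 2, 2, 2, 5, 5, 5, 5]

With the vertex order [0, 1, 2, 3, 4, 5, 6, 7, 8, 9], the degrees are [3, 3, 3, 3, 3, 3, 3, 3, 3, 3], giving D = diag(3, 3, 3, 3, 3, 3, 3, 3, 3, 3) and L = D - A. Diagonalising L (or applying a numerical eigensolver to the 10x10 matrix) gives the spectrum above. The eigenvalues sum to 30, which equals trace(L) = 2|E|. There is one zero in the spectrum, matching the 1 component.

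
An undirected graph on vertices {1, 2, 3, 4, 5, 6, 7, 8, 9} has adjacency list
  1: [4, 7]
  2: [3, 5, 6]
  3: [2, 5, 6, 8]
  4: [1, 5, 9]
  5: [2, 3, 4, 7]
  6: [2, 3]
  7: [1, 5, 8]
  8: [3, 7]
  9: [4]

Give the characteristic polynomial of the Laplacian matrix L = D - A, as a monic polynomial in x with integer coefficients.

Reading degrees in the order [1, 2, 3, 4, 5, 6, 7, 8, 9] gives [2, 3, 4, 3, 4, 2, 3, 2, 1]; set D = diag(2, 3, 4, 3, 4, 2, 3, 2, 1) and form L = D - A. L has integer entries, so p(x) = det(xI - L) has integer coefficients. Expanding the determinant yields x^9 - 24x^8 + 240x^7 - 1298x^6 + 4118x^5 - 7760x^4 + 8356x^3 - 4610x^2 + 972x. The coefficient of x^8 equals -trace(L) = -24, matching the sum of degrees.

x^9 - 24x^8 + 240x^7 - 1298x^6 + 4118x^5 - 7760x^4 + 8356x^3 - 4610x^2 + 972x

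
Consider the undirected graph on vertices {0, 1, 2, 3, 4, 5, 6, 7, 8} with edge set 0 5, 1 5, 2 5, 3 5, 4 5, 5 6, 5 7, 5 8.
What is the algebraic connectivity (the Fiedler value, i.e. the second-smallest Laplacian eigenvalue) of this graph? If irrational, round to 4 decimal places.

Each diagonal entry of L is the vertex degree and each off-diagonal entry is -1 where an edge is present, 0 otherwise; in the order [0, 1, 2, 3, 4, 5, 6, 7, 8] the diagonal is [1, 1, 1, 1, 1, 8, 1, 1, 1]. Computing the eigenvalues of L and sorting gives [0, 1, 1, 1, 1, 1, 1, 1, 9]. The Fiedler value lambda_2 = 1 is strictly positive, so the graph is connected. The eigenvalues sum to 16, which equals trace(L) = 2|E|. The largest eigenvalue, 9, is at most the vertex count 9.

1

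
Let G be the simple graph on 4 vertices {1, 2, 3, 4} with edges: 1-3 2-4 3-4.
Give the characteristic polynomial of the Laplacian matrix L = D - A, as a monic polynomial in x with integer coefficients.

Each diagonal entry of L is the vertex degree and each off-diagonal entry is -1 where an edge is present, 0 otherwise; in the order [1, 2, 3, 4] the diagonal is [1, 1, 2, 2]. Computing det(xI - L) by cofactor expansion (or equivalently via sum-over-permutations) gives x^4 - 6x^3 + 10x^2 - 4x. The constant term is 0 because L is singular (the all-ones vector lies in its kernel). The eigenvalues sum to 6, which equals trace(L) = 2|E|.

x^4 - 6x^3 + 10x^2 - 4x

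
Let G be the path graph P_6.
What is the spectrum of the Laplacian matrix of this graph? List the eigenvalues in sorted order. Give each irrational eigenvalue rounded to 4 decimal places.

The graph has 6 vertices and degree multiset [2, 2, 2, 2, 1, 1]; D is the diagonal matrix of degrees and L = D - A. Since every row of L sums to 0, the all-ones vector is in the kernel and 0 is an eigenvalue. The single zero eigenvalue shows the graph is connected. The largest eigenvalue, 3.7321, is at most the vertex count 6.

[0, 0.2679, 1, 2, 3, 3.7321]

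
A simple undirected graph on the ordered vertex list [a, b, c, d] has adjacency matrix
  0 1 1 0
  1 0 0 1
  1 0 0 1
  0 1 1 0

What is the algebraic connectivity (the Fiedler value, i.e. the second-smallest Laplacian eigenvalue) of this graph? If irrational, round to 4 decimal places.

Reading degrees in the order [a, b, c, d] gives [2, 2, 2, 2]; set D = diag(2, 2, 2, 2) and form L = D - A. The smallest Laplacian eigenvalue is always 0. The next one, lambda_2 = 2, measures how hard the graph is to disconnect: larger values mean better connectivity.

2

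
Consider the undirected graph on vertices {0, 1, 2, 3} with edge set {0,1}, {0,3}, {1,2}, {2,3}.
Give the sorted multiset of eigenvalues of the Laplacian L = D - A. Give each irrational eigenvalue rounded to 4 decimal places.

Reading degrees in the order [0, 1, 2, 3] gives [2, 2, 2, 2]; set D = diag(2, 2, 2, 2) and form L = D - A. Since every row of L sums to 0, the all-ones vector is in the kernel and 0 is an eigenvalue. The largest eigenvalue, 4, is at most the vertex count 4. The eigenvalues sum to 8, which equals trace(L) = 2|E|.

[0, 2, 2, 4]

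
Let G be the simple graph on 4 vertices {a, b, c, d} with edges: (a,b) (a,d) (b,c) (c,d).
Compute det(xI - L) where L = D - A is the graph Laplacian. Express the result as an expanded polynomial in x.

Reading degrees in the order [a, b, c, d] gives [2, 2, 2, 2]; set D = diag(2, 2, 2, 2) and form L = D - A. The eigenvalues of L are [0, 2, 2, 4]; the characteristic polynomial is the product of (x - lambda_i), which multiplies out to x^4 - 8x^3 + 20x^2 - 16x. The constant term is 0 because L is singular (the all-ones vector lies in its kernel). By the matrix-tree theorem the graph has (1/4) * product of the nonzero eigenvalues = 4 spanning trees.

x^4 - 8x^3 + 20x^2 - 16x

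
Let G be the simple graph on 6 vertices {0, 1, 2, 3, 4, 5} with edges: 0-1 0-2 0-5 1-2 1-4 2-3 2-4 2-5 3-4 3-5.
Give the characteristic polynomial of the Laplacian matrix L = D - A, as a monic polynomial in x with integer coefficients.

x^6 - 20x^5 + 155x^4 - 580x^3 + 1045x^2 - 726x

With the vertex order [0, 1, 2, 3, 4, 5], the degrees are [3, 3, 5, 3, 3, 3], giving D = diag(3, 3, 5, 3, 3, 3) and L = D - A. L has integer entries, so p(x) = det(xI - L) has integer coefficients. Expanding the determinant yields x^6 - 20x^5 + 155x^4 - 580x^3 + 1045x^2 - 726x. The coefficient of x^5 equals -trace(L) = -20, matching the sum of degrees. The largest eigenvalue, 6, is at most the vertex count 6.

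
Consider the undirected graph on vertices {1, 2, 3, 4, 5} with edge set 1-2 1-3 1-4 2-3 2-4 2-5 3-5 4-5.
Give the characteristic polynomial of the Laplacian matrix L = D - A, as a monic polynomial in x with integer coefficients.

x^5 - 16x^4 + 94x^3 - 240x^2 + 225x

Each diagonal entry of L is the vertex degree and each off-diagonal entry is -1 where an edge is present, 0 otherwise; in the order [1, 2, 3, 4, 5] the diagonal is [3, 4, 3, 3, 3]. Computing det(xI - L) by cofactor expansion (or equivalently via sum-over-permutations) gives x^5 - 16x^4 + 94x^3 - 240x^2 + 225x. The coefficient of x^4 equals -trace(L) = -16, matching the sum of degrees. The eigenvalues sum to 16, which equals trace(L) = 2|E|.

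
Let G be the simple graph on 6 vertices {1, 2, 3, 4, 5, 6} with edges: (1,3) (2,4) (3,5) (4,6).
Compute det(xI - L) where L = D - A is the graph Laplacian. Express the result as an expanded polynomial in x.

With the vertex order [1, 2, 3, 4, 5, 6], the degrees are [1, 1, 2, 2, 1, 1], giving D = diag(1, 1, 2, 2, 1, 1) and L = D - A. The eigenvalues of L are [0, 0, 1, 1, 3, 3]; the characteristic polynomial is the product of (x - lambda_i), which multiplies out to x^6 - 8x^5 + 22x^4 - 24x^3 + 9x^2. Since p(0) = det(-L) = 0, x divides p(x).

x^6 - 8x^5 + 22x^4 - 24x^3 + 9x^2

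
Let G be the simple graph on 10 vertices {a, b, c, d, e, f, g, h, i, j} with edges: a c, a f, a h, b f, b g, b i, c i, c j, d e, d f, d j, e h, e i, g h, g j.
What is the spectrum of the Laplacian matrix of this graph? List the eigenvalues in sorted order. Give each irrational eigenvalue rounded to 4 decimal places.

Each diagonal entry of L is the vertex degree and each off-diagonal entry is -1 where an edge is present, 0 otherwise; in the order [a, b, c, d, e, f, g, h, i, j] the diagonal is [3, 3, 3, 3, 3, 3, 3, 3, 3, 3]. L is symmetric positive semidefinite, so every eigenvalue is real and nonnegative. The single zero eigenvalue shows the graph is connected.

[0, 2, 2, 2, 2, 2, 5, 5, 5, 5]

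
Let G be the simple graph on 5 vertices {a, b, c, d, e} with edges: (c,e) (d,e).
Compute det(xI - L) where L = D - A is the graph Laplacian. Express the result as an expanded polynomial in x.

x^5 - 4x^4 + 3x^3

Reading degrees in the order [a, b, c, d, e] gives [0, 0, 1, 1, 2]; set D = diag(0, 0, 1, 1, 2) and form L = D - A. Computing det(xI - L) by cofactor expansion (or equivalently via sum-over-permutations) gives x^5 - 4x^4 + 3x^3. The coefficient of x^4 equals -trace(L) = -4, matching the sum of degrees. There are 3 zeros in the spectrum, matching the 3 components.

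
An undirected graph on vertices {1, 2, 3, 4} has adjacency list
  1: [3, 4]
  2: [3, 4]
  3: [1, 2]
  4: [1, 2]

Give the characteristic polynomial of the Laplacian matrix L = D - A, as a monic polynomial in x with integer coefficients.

Reading degrees in the order [1, 2, 3, 4] gives [2, 2, 2, 2]; set D = diag(2, 2, 2, 2) and form L = D - A. The eigenvalues of L are [0, 2, 2, 4]; the characteristic polynomial is the product of (x - lambda_i), which multiplies out to x^4 - 8x^3 + 20x^2 - 16x. The coefficient of x^3 equals -trace(L) = -8, matching the sum of degrees.

x^4 - 8x^3 + 20x^2 - 16x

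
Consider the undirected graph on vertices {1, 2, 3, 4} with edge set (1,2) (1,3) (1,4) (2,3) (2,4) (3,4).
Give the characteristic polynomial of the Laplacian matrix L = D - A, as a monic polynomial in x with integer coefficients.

With the vertex order [1, 2, 3, 4], the degrees are [3, 3, 3, 3], giving D = diag(3, 3, 3, 3) and L = D - A. L has integer entries, so p(x) = det(xI - L) has integer coefficients. Expanding the determinant yields x^4 - 12x^3 + 48x^2 - 64x. The coefficient of x^3 equals -trace(L) = -12, matching the sum of degrees. The largest eigenvalue, 4, is at most the vertex count 4. The eigenvalues sum to 12, which equals trace(L) = 2|E|.

x^4 - 12x^3 + 48x^2 - 64x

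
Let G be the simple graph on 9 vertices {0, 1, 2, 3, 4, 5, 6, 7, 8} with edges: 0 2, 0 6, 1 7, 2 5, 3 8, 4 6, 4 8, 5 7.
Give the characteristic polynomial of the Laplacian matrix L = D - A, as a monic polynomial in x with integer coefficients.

x^9 - 16x^8 + 105x^7 - 364x^6 + 715x^5 - 792x^4 + 462x^3 - 120x^2 + 9x

With the vertex order [0, 1, 2, 3, 4, 5, 6, 7, 8], the degrees are [2, 1, 2, 1, 2, 2, 2, 2, 2], giving D = diag(2, 1, 2, 1, 2, 2, 2, 2, 2) and L = D - A. L has integer entries, so p(x) = det(xI - L) has integer coefficients. Expanding the determinant yields x^9 - 16x^8 + 105x^7 - 364x^6 + 715x^5 - 792x^4 + 462x^3 - 120x^2 + 9x. Since p(0) = det(-L) = 0, x divides p(x). By the matrix-tree theorem the graph has (1/9) * product of the nonzero eigenvalues = 1 spanning tree.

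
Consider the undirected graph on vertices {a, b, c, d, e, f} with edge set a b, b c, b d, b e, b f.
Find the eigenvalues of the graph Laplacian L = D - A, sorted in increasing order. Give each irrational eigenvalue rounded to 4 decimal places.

Each diagonal entry of L is the vertex degree and each off-diagonal entry is -1 where an edge is present, 0 otherwise; in the order [a, b, c, d, e, f] the diagonal is [1, 5, 1, 1, 1, 1]. The multiplicity of 0 as a Laplacian eigenvalue equals the number of connected components. The eigenvalues sum to 10, which equals trace(L) = 2|E|. There is one zero in the spectrum, matching the 1 component.

[0, 1, 1, 1, 1, 6]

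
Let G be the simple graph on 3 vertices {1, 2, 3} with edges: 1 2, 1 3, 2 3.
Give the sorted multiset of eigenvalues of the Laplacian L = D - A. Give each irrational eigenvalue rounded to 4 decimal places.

[0, 3, 3]

Each diagonal entry of L is the vertex degree and each off-diagonal entry is -1 where an edge is present, 0 otherwise; in the order [1, 2, 3] the diagonal is [2, 2, 2]. Since every row of L sums to 0, the all-ones vector is in the kernel and 0 is an eigenvalue. By the matrix-tree theorem the graph has (1/3) * product of the nonzero eigenvalues = 3 spanning trees. The largest eigenvalue, 3, is at most the vertex count 3.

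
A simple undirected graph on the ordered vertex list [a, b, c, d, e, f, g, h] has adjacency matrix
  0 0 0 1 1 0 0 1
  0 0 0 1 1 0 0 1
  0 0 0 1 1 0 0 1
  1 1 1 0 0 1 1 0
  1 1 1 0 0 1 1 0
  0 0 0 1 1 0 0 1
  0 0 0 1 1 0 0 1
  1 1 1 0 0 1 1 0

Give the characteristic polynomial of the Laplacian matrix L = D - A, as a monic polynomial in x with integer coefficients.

x^8 - 30x^7 + 375x^6 - 2540x^5 + 10095x^4 - 23598x^3 + 30105x^2 - 16200x

With the vertex order [a, b, c, d, e, f, g, h], the degrees are [3, 3, 3, 5, 5, 3, 3, 5], giving D = diag(3, 3, 3, 5, 5, 3, 3, 5) and L = D - A. Computing det(xI - L) by cofactor expansion (or equivalently via sum-over-permutations) gives x^8 - 30x^7 + 375x^6 - 2540x^5 + 10095x^4 - 23598x^3 + 30105x^2 - 16200x. The coefficient of x^7 equals -trace(L) = -30, matching the sum of degrees. There is one zero in the spectrum, matching the 1 component.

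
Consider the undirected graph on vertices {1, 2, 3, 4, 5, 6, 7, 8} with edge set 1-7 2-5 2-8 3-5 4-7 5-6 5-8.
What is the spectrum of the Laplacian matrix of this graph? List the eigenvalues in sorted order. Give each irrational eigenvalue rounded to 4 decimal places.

Each diagonal entry of L is the vertex degree and each off-diagonal entry is -1 where an edge is present, 0 otherwise; in the order [1, 2, 3, 4, 5, 6, 7, 8] the diagonal is [1, 2, 1, 1, 4, 1, 2, 2]. Diagonalising L (or applying a numerical eigensolver to the 8x8 matrix) gives the spectrum above. The 2 zero eigenvalues correspond to the 2 connected components. The largest eigenvalue, 5, is at most the vertex count 8.

[0, 0, 1, 1, 1, 3, 3, 5]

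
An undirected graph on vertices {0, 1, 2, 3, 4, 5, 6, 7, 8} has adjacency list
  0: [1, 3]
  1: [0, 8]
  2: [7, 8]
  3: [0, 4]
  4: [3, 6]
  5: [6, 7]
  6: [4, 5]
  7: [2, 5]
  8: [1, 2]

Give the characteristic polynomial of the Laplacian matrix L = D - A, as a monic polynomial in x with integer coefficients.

Reading degrees in the order [0, 1, 2, 3, 4, 5, 6, 7, 8] gives [2, 2, 2, 2, 2, 2, 2, 2, 2]; set D = diag(2, 2, 2, 2, 2, 2, 2, 2, 2) and form L = D - A. Computing det(xI - L) by cofactor expansion (or equivalently via sum-over-permutations) gives x^9 - 18x^8 + 135x^7 - 546x^6 + 1287x^5 - 1782x^4 + 1386x^3 - 540x^2 + 81x. Since p(0) = det(-L) = 0, x divides p(x). By the matrix-tree theorem the graph has (1/9) * product of the nonzero eigenvalues = 9 spanning trees.

x^9 - 18x^8 + 135x^7 - 546x^6 + 1287x^5 - 1782x^4 + 1386x^3 - 540x^2 + 81x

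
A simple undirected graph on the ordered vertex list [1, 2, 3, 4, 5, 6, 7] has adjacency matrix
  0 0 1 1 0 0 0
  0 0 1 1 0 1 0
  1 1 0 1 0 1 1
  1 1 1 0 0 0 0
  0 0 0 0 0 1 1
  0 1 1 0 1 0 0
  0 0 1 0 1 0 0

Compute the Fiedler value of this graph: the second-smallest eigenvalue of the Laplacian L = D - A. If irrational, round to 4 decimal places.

0.9753

With the vertex order [1, 2, 3, 4, 5, 6, 7], the degrees are [2, 3, 5, 3, 2, 3, 2], giving D = diag(2, 3, 5, 3, 2, 3, 2) and L = D - A. The smallest Laplacian eigenvalue is always 0. The next one, lambda_2 = 0.9753, measures how hard the graph is to disconnect: larger values mean better connectivity.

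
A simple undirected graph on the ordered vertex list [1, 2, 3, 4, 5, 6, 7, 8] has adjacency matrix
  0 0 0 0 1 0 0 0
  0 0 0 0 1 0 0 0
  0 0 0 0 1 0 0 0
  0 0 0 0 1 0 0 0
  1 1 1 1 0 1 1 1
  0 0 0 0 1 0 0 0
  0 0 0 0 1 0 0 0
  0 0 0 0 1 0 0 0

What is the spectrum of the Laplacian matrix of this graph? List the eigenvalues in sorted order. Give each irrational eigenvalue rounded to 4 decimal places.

Reading degrees in the order [1, 2, 3, 4, 5, 6, 7, 8] gives [1, 1, 1, 1, 7, 1, 1, 1]; set D = diag(1, 1, 1, 1, 7, 1, 1, 1) and form L = D - A. L is symmetric positive semidefinite, so every eigenvalue is real and nonnegative. The single zero eigenvalue shows the graph is connected. The eigenvalues sum to 14, which equals trace(L) = 2|E|. The largest eigenvalue, 8, is at most the vertex count 8.

[0, 1, 1, 1, 1, 1, 1, 8]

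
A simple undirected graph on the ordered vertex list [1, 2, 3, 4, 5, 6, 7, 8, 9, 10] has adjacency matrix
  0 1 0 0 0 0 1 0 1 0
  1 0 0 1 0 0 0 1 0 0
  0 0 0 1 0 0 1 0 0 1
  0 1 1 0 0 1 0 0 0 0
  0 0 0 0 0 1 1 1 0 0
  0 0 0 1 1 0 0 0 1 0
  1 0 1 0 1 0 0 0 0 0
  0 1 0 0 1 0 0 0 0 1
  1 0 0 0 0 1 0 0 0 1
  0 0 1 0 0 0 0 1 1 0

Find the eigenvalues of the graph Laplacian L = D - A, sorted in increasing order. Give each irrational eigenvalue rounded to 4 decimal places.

With the vertex order [1, 2, 3, 4, 5, 6, 7, 8, 9, 10], the degrees are [3, 3, 3, 3, 3, 3, 3, 3, 3, 3], giving D = diag(3, 3, 3, 3, 3, 3, 3, 3, 3, 3) and L = D - A. The multiplicity of 0 as a Laplacian eigenvalue equals the number of connected components. The single zero eigenvalue shows the graph is connected. There is one zero in the spectrum, matching the 1 component.

[0, 2, 2, 2, 2, 2, 5, 5, 5, 5]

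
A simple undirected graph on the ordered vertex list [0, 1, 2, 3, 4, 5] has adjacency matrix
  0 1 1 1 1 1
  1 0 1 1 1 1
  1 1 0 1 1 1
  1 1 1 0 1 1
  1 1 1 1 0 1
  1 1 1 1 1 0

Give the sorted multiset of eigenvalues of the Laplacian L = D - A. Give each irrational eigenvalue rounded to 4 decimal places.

With the vertex order [0, 1, 2, 3, 4, 5], the degrees are [5, 5, 5, 5, 5, 5], giving D = diag(5, 5, 5, 5, 5, 5) and L = D - A. Since every row of L sums to 0, the all-ones vector is in the kernel and 0 is an eigenvalue. The largest eigenvalue, 6, is at most the vertex count 6.

[0, 6, 6, 6, 6, 6]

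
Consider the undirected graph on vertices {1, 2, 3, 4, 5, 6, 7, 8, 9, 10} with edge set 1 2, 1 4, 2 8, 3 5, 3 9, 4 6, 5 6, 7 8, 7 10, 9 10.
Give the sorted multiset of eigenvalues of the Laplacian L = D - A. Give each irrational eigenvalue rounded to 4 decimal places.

[0, 0.3820, 0.3820, 1.3820, 1.3820, 2.6180, 2.6180, 3.6180, 3.6180, 4]

Reading degrees in the order [1, 2, 3, 4, 5, 6, 7, 8, 9, 10] gives [2, 2, 2, 2, 2, 2, 2, 2, 2, 2]; set D = diag(2, 2, 2, 2, 2, 2, 2, 2, 2, 2) and form L = D - A. L is symmetric positive semidefinite, so every eigenvalue is real and nonnegative. The largest eigenvalue, 4, is at most the vertex count 10. The eigenvalues sum to 20, which equals trace(L) = 2|E|.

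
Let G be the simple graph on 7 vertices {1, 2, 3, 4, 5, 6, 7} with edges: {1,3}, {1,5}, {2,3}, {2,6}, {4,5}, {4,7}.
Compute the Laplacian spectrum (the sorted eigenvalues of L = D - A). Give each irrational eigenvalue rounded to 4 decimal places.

Each diagonal entry of L is the vertex degree and each off-diagonal entry is -1 where an edge is present, 0 otherwise; in the order [1, 2, 3, 4, 5, 6, 7] the diagonal is [2, 2, 2, 2, 2, 1, 1]. Since every row of L sums to 0, the all-ones vector is in the kernel and 0 is an eigenvalue. The single zero eigenvalue shows the graph is connected.

[0, 0.1981, 0.7530, 1.5550, 2.4450, 3.2470, 3.8019]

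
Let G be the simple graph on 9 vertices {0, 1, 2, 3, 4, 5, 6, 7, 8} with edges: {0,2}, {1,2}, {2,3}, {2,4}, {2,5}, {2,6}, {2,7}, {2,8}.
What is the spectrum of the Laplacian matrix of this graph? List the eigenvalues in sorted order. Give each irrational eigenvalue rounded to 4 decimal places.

[0, 1, 1, 1, 1, 1, 1, 1, 9]

Each diagonal entry of L is the vertex degree and each off-diagonal entry is -1 where an edge is present, 0 otherwise; in the order [0, 1, 2, 3, 4, 5, 6, 7, 8] the diagonal is [1, 1, 8, 1, 1, 1, 1, 1, 1]. Since every row of L sums to 0, the all-ones vector is in the kernel and 0 is an eigenvalue. There is one zero in the spectrum, matching the 1 component.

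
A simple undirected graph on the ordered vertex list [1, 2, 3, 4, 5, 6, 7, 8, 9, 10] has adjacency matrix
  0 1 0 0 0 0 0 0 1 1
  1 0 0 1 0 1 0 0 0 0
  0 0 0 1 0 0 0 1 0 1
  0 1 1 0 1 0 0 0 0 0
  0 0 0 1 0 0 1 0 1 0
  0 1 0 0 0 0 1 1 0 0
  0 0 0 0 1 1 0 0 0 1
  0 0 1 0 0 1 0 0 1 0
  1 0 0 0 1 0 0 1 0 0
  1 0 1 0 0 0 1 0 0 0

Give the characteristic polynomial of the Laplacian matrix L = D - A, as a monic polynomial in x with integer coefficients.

x^10 - 30x^9 + 390x^8 - 2880x^7 + 13305x^6 - 39882x^5 + 77640x^4 - 94800x^3 + 66000x^2 - 20000x

With the vertex order [1, 2, 3, 4, 5, 6, 7, 8, 9, 10], the degrees are [3, 3, 3, 3, 3, 3, 3, 3, 3, 3], giving D = diag(3, 3, 3, 3, 3, 3, 3, 3, 3, 3) and L = D - A. The eigenvalues of L are [0, 2, 2, 2, 2, 2, 5, 5, 5, 5]; the characteristic polynomial is the product of (x - lambda_i), which multiplies out to x^10 - 30x^9 + 390x^8 - 2880x^7 + 13305x^6 - 39882x^5 + 77640x^4 - 94800x^3 + 66000x^2 - 20000x. The constant term is 0 because L is singular (the all-ones vector lies in its kernel).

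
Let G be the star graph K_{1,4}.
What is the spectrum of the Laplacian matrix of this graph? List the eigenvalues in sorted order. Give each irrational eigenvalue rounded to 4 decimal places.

[0, 1, 1, 1, 5]

The graph has 5 vertices and degree multiset [4, 1, 1, 1, 1]; D is the diagonal matrix of degrees and L = D - A. Since every row of L sums to 0, the all-ones vector is in the kernel and 0 is an eigenvalue. The single zero eigenvalue shows the graph is connected. The largest eigenvalue, 5, is at most the vertex count 5. There is one zero in the spectrum, matching the 1 component.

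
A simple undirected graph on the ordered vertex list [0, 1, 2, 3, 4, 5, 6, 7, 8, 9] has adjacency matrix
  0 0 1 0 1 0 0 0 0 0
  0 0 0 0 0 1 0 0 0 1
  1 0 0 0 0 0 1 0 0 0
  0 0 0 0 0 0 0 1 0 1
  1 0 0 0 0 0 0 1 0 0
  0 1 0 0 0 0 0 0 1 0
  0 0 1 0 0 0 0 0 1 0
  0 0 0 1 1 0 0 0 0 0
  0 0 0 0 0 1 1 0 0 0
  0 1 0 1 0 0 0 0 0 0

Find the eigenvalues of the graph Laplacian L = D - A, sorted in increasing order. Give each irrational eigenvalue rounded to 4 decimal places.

[0, 0.3820, 0.3820, 1.3820, 1.3820, 2.6180, 2.6180, 3.6180, 3.6180, 4]

Each diagonal entry of L is the vertex degree and each off-diagonal entry is -1 where an edge is present, 0 otherwise; in the order [0, 1, 2, 3, 4, 5, 6, 7, 8, 9] the diagonal is [2, 2, 2, 2, 2, 2, 2, 2, 2, 2]. Diagonalising L (or applying a numerical eigensolver to the 10x10 matrix) gives the spectrum above. By the matrix-tree theorem the graph has (1/10) * product of the nonzero eigenvalues = 10 spanning trees.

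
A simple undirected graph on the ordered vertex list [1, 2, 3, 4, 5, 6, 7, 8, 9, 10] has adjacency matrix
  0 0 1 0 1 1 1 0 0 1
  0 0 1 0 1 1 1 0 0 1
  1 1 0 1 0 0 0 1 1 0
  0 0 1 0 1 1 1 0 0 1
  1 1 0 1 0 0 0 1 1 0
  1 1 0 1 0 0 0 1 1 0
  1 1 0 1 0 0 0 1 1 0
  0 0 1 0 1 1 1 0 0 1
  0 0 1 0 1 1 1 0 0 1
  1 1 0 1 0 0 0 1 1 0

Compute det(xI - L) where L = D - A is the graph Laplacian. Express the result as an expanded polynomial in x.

x^10 - 50x^9 + 1100x^8 - 14000x^7 + 113750x^6 - 612500x^5 + 2187500x^4 - 5000000x^3 + 6640625x^2 - 3906250x

With the vertex order [1, 2, 3, 4, 5, 6, 7, 8, 9, 10], the degrees are [5, 5, 5, 5, 5, 5, 5, 5, 5, 5], giving D = diag(5, 5, 5, 5, 5, 5, 5, 5, 5, 5) and L = D - A. The eigenvalues of L are [0, 5, 5, 5, 5, 5, 5, 5, 5, 10]; the characteristic polynomial is the product of (x - lambda_i), which multiplies out to x^10 - 50x^9 + 1100x^8 - 14000x^7 + 113750x^6 - 612500x^5 + 2187500x^4 - 5000000x^3 + 6640625x^2 - 3906250x. Since p(0) = det(-L) = 0, x divides p(x). By the matrix-tree theorem the graph has (1/10) * product of the nonzero eigenvalues = 390625 spanning trees. The largest eigenvalue, 10, is at most the vertex count 10.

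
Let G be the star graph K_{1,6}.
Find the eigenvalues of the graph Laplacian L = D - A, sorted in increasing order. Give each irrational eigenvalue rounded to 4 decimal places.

[0, 1, 1, 1, 1, 1, 7]

The graph has 7 vertices and degree multiset [6, 1, 1, 1, 1, 1, 1]; D is the diagonal matrix of degrees and L = D - A. L is symmetric positive semidefinite, so every eigenvalue is real and nonnegative. By the matrix-tree theorem the graph has (1/7) * product of the nonzero eigenvalues = 1 spanning tree. There is one zero in the spectrum, matching the 1 component.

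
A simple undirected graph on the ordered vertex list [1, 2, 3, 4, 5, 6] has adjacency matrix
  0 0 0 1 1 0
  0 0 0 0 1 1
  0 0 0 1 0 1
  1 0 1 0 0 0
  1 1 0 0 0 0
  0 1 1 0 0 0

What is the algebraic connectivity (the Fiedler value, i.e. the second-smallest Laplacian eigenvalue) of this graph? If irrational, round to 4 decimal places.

1

With the vertex order [1, 2, 3, 4, 5, 6], the degrees are [2, 2, 2, 2, 2, 2], giving D = diag(2, 2, 2, 2, 2, 2) and L = D - A. The sorted Laplacian eigenvalues are [0, 1, 1, 3, 3, 4]; the algebraic connectivity is the second entry, 1. By the matrix-tree theorem the graph has (1/6) * product of the nonzero eigenvalues = 6 spanning trees.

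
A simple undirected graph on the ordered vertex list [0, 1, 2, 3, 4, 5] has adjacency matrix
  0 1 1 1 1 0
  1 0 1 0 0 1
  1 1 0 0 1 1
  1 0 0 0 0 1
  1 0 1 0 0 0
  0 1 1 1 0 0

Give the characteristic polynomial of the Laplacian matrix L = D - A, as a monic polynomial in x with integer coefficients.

x^6 - 18x^5 + 124x^4 - 406x^3 + 628x^2 - 366x

With the vertex order [0, 1, 2, 3, 4, 5], the degrees are [4, 3, 4, 2, 2, 3], giving D = diag(4, 3, 4, 2, 2, 3) and L = D - A. L has integer entries, so p(x) = det(xI - L) has integer coefficients. Expanding the determinant yields x^6 - 18x^5 + 124x^4 - 406x^3 + 628x^2 - 366x. Since p(0) = det(-L) = 0, x divides p(x). The largest eigenvalue, 5.5869, is at most the vertex count 6.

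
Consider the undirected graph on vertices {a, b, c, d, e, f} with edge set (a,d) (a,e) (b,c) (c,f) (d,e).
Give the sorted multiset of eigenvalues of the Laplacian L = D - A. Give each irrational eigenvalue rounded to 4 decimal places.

Each diagonal entry of L is the vertex degree and each off-diagonal entry is -1 where an edge is present, 0 otherwise; in the order [a, b, c, d, e, f] the diagonal is [2, 1, 2, 2, 2, 1]. Since every row of L sums to 0, the all-ones vector is in the kernel and 0 is an eigenvalue. The 2 zero eigenvalues correspond to the 2 connected components. There are 2 zeros in the spectrum, matching the 2 components. The largest eigenvalue, 3, is at most the vertex count 6.

[0, 0, 1, 3, 3, 3]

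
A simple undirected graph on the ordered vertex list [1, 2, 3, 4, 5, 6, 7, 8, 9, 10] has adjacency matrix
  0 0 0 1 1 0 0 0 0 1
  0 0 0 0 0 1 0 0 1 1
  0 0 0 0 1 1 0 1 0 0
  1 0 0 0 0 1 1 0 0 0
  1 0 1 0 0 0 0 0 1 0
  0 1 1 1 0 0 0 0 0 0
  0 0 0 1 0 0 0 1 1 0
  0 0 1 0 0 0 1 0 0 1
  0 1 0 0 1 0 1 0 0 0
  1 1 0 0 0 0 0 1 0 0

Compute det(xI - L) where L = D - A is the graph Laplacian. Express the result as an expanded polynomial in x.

Each diagonal entry of L is the vertex degree and each off-diagonal entry is -1 where an edge is present, 0 otherwise; in the order [1, 2, 3, 4, 5, 6, 7, 8, 9, 10] the diagonal is [3, 3, 3, 3, 3, 3, 3, 3, 3, 3]. L has integer entries, so p(x) = det(xI - L) has integer coefficients. Expanding the determinant yields x^10 - 30x^9 + 390x^8 - 2880x^7 + 13305x^6 - 39882x^5 + 77640x^4 - 94800x^3 + 66000x^2 - 20000x. The coefficient of x^9 equals -trace(L) = -30, matching the sum of degrees. The largest eigenvalue, 5, is at most the vertex count 10.

x^10 - 30x^9 + 390x^8 - 2880x^7 + 13305x^6 - 39882x^5 + 77640x^4 - 94800x^3 + 66000x^2 - 20000x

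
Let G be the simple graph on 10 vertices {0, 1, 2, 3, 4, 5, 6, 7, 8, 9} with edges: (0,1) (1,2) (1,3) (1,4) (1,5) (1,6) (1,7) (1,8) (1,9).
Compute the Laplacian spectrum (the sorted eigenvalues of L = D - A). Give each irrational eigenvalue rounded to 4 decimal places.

Each diagonal entry of L is the vertex degree and each off-diagonal entry is -1 where an edge is present, 0 otherwise; in the order [0, 1, 2, 3, 4, 5, 6, 7, 8, 9] the diagonal is [1, 9, 1, 1, 1, 1, 1, 1, 1, 1]. Diagonalising L (or applying a numerical eigensolver to the 10x10 matrix) gives the spectrum above. The single zero eigenvalue shows the graph is connected. The largest eigenvalue, 10, is at most the vertex count 10. By the matrix-tree theorem the graph has (1/10) * product of the nonzero eigenvalues = 1 spanning tree.

[0, 1, 1, 1, 1, 1, 1, 1, 1, 10]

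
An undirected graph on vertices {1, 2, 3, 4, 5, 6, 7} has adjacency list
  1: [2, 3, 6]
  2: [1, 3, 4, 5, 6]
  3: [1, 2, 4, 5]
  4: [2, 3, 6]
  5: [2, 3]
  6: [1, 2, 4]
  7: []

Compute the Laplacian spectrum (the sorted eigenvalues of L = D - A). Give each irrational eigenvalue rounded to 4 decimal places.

[0, 0, 1.8299, 3, 3.6889, 5.4812, 6]

Each diagonal entry of L is the vertex degree and each off-diagonal entry is -1 where an edge is present, 0 otherwise; in the order [1, 2, 3, 4, 5, 6, 7] the diagonal is [3, 5, 4, 3, 2, 3, 0]. Since every row of L sums to 0, the all-ones vector is in the kernel and 0 is an eigenvalue. The 2 zero eigenvalues correspond to the 2 connected components. There are 2 zeros in the spectrum, matching the 2 components.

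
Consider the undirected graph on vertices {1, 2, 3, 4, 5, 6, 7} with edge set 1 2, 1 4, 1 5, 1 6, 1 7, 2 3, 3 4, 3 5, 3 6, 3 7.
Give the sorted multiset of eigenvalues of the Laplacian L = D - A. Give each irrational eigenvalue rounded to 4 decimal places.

[0, 2, 2, 2, 2, 5, 7]

Each diagonal entry of L is the vertex degree and each off-diagonal entry is -1 where an edge is present, 0 otherwise; in the order [1, 2, 3, 4, 5, 6, 7] the diagonal is [5, 2, 5, 2, 2, 2, 2]. Diagonalising L (or applying a numerical eigensolver to the 7x7 matrix) gives the spectrum above. The single zero eigenvalue shows the graph is connected. There is one zero in the spectrum, matching the 1 component. By the matrix-tree theorem the graph has (1/7) * product of the nonzero eigenvalues = 80 spanning trees.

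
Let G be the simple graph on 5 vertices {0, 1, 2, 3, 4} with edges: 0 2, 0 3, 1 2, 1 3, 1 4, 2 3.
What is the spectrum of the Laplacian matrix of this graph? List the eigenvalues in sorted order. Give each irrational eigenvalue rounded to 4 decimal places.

Each diagonal entry of L is the vertex degree and each off-diagonal entry is -1 where an edge is present, 0 otherwise; in the order [0, 1, 2, 3, 4] the diagonal is [2, 3, 3, 3, 1]. Diagonalising L (or applying a numerical eigensolver to the 5x5 matrix) gives the spectrum above. The single zero eigenvalue shows the graph is connected. By the matrix-tree theorem the graph has (1/5) * product of the nonzero eigenvalues = 8 spanning trees.

[0, 0.8299, 2.6889, 4, 4.4812]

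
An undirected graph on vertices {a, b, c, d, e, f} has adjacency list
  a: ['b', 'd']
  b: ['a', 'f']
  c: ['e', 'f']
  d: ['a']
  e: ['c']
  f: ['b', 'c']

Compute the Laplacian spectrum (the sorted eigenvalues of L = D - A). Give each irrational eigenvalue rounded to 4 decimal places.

[0, 0.2679, 1, 2, 3, 3.7321]

With the vertex order [a, b, c, d, e, f], the degrees are [2, 2, 2, 1, 1, 2], giving D = diag(2, 2, 2, 1, 1, 2) and L = D - A. The multiplicity of 0 as a Laplacian eigenvalue equals the number of connected components.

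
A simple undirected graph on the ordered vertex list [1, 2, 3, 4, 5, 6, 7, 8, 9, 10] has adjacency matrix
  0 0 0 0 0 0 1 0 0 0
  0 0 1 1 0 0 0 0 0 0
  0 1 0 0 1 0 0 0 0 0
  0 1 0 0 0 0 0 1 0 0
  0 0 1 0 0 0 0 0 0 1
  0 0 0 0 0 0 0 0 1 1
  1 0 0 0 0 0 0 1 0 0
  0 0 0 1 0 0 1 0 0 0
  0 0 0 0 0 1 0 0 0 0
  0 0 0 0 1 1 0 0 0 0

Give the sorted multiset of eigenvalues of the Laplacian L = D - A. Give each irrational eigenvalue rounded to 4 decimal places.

[0, 0.0979, 0.3820, 0.8244, 1.3820, 2, 2.6180, 3.1756, 3.6180, 3.9021]

Each diagonal entry of L is the vertex degree and each off-diagonal entry is -1 where an edge is present, 0 otherwise; in the order [1, 2, 3, 4, 5, 6, 7, 8, 9, 10] the diagonal is [1, 2, 2, 2, 2, 2, 2, 2, 1, 2]. The multiplicity of 0 as a Laplacian eigenvalue equals the number of connected components. The single zero eigenvalue shows the graph is connected.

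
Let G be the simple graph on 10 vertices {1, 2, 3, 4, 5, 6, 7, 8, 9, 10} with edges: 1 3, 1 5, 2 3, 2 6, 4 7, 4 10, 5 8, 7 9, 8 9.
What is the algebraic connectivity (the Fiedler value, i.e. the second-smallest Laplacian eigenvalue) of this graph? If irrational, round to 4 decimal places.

0.0979

Each diagonal entry of L is the vertex degree and each off-diagonal entry is -1 where an edge is present, 0 otherwise; in the order [1, 2, 3, 4, 5, 6, 7, 8, 9, 10] the diagonal is [2, 2, 2, 2, 2, 1, 2, 2, 2, 1]. The sorted Laplacian eigenvalues are [0, 0.0979, 0.3820, 0.8244, 1.3820, 2, 2.6180, 3.1756, 3.6180, 3.9021]; the algebraic connectivity is the second entry, 0.0979. The largest eigenvalue, 3.9021, is at most the vertex count 10.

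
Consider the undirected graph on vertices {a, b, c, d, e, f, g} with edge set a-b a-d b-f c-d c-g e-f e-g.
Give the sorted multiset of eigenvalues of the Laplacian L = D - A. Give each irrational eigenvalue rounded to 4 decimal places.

Reading degrees in the order [a, b, c, d, e, f, g] gives [2, 2, 2, 2, 2, 2, 2]; set D = diag(2, 2, 2, 2, 2, 2, 2) and form L = D - A. The multiplicity of 0 as a Laplacian eigenvalue equals the number of connected components. The single zero eigenvalue shows the graph is connected. There is one zero in the spectrum, matching the 1 component.

[0, 0.7530, 0.7530, 2.4450, 2.4450, 3.8019, 3.8019]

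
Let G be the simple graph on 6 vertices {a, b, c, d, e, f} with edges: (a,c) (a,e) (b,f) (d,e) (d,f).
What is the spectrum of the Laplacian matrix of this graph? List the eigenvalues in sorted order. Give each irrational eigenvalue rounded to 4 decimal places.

[0, 0.2679, 1, 2, 3, 3.7321]

With the vertex order [a, b, c, d, e, f], the degrees are [2, 1, 1, 2, 2, 2], giving D = diag(2, 1, 1, 2, 2, 2) and L = D - A. L is symmetric positive semidefinite, so every eigenvalue is real and nonnegative. The single zero eigenvalue shows the graph is connected.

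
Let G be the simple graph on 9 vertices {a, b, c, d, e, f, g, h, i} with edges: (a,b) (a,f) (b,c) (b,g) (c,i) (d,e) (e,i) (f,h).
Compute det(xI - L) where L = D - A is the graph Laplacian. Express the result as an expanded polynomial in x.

Each diagonal entry of L is the vertex degree and each off-diagonal entry is -1 where an edge is present, 0 otherwise; in the order [a, b, c, d, e, f, g, h, i] the diagonal is [2, 3, 2, 1, 2, 2, 1, 1, 2]. L has integer entries, so p(x) = det(xI - L) has integer coefficients. Expanding the determinant yields x^9 - 16x^8 + 104x^7 - 354x^6 + 678x^5 - 730x^4 + 416x^3 - 108x^2 + 9x. The coefficient of x^8 equals -trace(L) = -16, matching the sum of degrees. The largest eigenvalue, 4.3699, is at most the vertex count 9.

x^9 - 16x^8 + 104x^7 - 354x^6 + 678x^5 - 730x^4 + 416x^3 - 108x^2 + 9x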